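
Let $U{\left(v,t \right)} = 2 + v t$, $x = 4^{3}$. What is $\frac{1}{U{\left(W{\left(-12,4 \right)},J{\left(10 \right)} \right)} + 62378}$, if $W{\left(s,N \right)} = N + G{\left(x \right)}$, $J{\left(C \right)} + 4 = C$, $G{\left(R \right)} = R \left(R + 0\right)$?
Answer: $\frac{1}{86980} \approx 1.1497 \cdot 10^{-5}$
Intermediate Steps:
$x = 64$
$G{\left(R \right)} = R^{2}$ ($G{\left(R \right)} = R R = R^{2}$)
$J{\left(C \right)} = -4 + C$
$W{\left(s,N \right)} = 4096 + N$ ($W{\left(s,N \right)} = N + 64^{2} = N + 4096 = 4096 + N$)
$U{\left(v,t \right)} = 2 + t v$
$\frac{1}{U{\left(W{\left(-12,4 \right)},J{\left(10 \right)} \right)} + 62378} = \frac{1}{\left(2 + \left(-4 + 10\right) \left(4096 + 4\right)\right) + 62378} = \frac{1}{\left(2 + 6 \cdot 4100\right) + 62378} = \frac{1}{\left(2 + 24600\right) + 62378} = \frac{1}{24602 + 62378} = \frac{1}{86980}$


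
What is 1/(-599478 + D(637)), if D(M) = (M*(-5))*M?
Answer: -1/2628323 ≈ -3.8047e-7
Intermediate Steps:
D(M) = -5*M**2 (D(M) = (-5*M)*M = -5*M**2)
1/(-599478 + D(637)) = 1/(-599478 - 5*637**2) = 1/(-599478 - 5*405769) = 1/(-599478 - 2028845) = 1/(-2628323) = -1/2628323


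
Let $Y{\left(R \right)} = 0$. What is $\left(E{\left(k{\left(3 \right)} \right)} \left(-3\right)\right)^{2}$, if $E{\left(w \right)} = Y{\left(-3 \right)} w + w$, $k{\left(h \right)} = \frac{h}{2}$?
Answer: $\frac{81}{4} \approx 20.25$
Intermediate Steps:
$k{\left(h \right)} = \frac{h}{2}$ ($k{\left(h \right)} = h \frac{1}{2} = \frac{h}{2}$)
$E{\left(w \right)} = w$ ($E{\left(w \right)} = 0 w + w = 0 + w = w$)
$\left(E{\left(k{\left(3 \right)} \right)} \left(-3\right)\right)^{2} = \left(\frac{1}{2} \cdot 3 \left(-3\right)\right)^{2} = \left(\frac{3}{2} \left(-3\right)\right)^{2} = \left(- \frac{9}{2}\right)^{2} = \frac{81}{4}$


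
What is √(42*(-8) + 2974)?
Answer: √2638 ≈ 51.361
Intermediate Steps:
√(42*(-8) + 2974) = √(-336 + 2974) = √2638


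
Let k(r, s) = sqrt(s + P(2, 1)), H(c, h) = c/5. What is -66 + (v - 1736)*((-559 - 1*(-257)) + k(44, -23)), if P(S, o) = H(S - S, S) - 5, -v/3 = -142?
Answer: 395554 - 2620*I*sqrt(7) ≈ 3.9555e+5 - 6931.9*I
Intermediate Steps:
v = 426 (v = -3*(-142) = 426)
H(c, h) = c/5 (H(c, h) = c*(1/5) = c/5)
P(S, o) = -5 (P(S, o) = (S - S)/5 - 5 = (1/5)*0 - 5 = 0 - 5 = -5)
k(r, s) = sqrt(-5 + s) (k(r, s) = sqrt(s - 5) = sqrt(-5 + s))
-66 + (v - 1736)*((-559 - 1*(-257)) + k(44, -23)) = -66 + (426 - 1736)*((-559 - 1*(-257)) + sqrt(-5 - 23)) = -66 - 1310*((-559 + 257) + sqrt(-28)) = -66 - 1310*(-302 + 2*I*sqrt(7)) = -66 + (395620 - 2620*I*sqrt(7)) = 395554 - 2620*I*sqrt(7)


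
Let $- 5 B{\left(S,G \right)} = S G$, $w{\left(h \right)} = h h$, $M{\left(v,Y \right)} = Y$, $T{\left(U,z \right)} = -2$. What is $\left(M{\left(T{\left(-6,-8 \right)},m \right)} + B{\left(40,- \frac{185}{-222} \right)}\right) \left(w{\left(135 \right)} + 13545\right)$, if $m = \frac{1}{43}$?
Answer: $- \frac{9075630}{43} \approx -2.1106 \cdot 10^{5}$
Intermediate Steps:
$m = \frac{1}{43} \approx 0.023256$
$w{\left(h \right)} = h^{2}$
$B{\left(S,G \right)} = - \frac{G S}{5}$ ($B{\left(S,G \right)} = - \frac{S G}{5} = - \frac{G S}{5}$)
$\left(M{\left(T{\left(-6,-8 \right)},m \right)} + B{\left(40,- \frac{185}{-222} \right)}\right) \left(w{\left(135 \right)} + 13545\right) = \left(\frac{1}{43} - \frac{1}{5} \left(- \frac{185}{-222}\right) 40\right) \left(135^{2} + 13545\right) = \left(\frac{1}{43} - \frac{1}{5} \left(\left(-185\right) \left(- \frac{1}{222}\right)\right) 40\right) \left(18225 + 13545\right) = \left(\frac{1}{43} - \frac{1}{6} \cdot 40\right) 31770 = \left(\frac{1}{43} - \frac{20}{3}\right) 31770 = \left(- \frac{857}{129}\right) 31770 = - \frac{9075630}{43}$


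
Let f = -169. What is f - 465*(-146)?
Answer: 67721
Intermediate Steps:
f - 465*(-146) = -169 - 465*(-146) = -169 + 67890 = 67721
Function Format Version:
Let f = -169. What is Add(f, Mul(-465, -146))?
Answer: 67721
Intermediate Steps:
Add(f, Mul(-465, -146)) = Add(-169, Mul(-465, -146)) = Add(-169, 67890) = 67721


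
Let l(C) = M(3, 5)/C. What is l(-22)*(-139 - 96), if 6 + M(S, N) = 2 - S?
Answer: -1645/22 ≈ -74.773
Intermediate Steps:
M(S, N) = -4 - S (M(S, N) = -6 + (2 - S) = -4 - S)
l(C) = -7/C (l(C) = (-4 - 1*3)/C = (-4 - 3)/C = -7/C)
l(-22)*(-139 - 96) = (-7/(-22))*(-139 - 96) = -7*(-1/22)*(-235) = (7/22)*(-235) = -1645/22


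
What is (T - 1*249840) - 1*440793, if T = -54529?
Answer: -745162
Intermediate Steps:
(T - 1*249840) - 1*440793 = (-54529 - 1*249840) - 1*440793 = (-54529 - 249840) - 440793 = -304369 - 440793 = -745162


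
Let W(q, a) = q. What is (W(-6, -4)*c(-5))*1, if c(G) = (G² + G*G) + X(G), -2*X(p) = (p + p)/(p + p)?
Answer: -297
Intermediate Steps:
X(p) = -½ (X(p) = -(p + p)/(2*(p + p)) = -2*p/(2*(2*p)) = -2*p*1/(2*p)/2 = -½*1 = -½)
c(G) = -½ + 2*G² (c(G) = (G² + G*G) - ½ = (G² + G²) - ½ = 2*G² - ½ = -½ + 2*G²)
(W(-6, -4)*c(-5))*1 = -6*(-½ + 2*(-5)²)*1 = -6*(-½ + 2*25)*1 = -6*(-½ + 50)*1 = -6*99/2*1 = -297*1 = -297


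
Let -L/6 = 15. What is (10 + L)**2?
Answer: 6400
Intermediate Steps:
L = -90 (L = -6*15 = -90)
(10 + L)**2 = (10 - 90)**2 = (-80)**2 = 6400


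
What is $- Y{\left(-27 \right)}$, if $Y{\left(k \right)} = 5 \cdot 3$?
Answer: $-15$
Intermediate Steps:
$Y{\left(k \right)} = 15$
$- Y{\left(-27 \right)} = \left(-1\right) 15 = -15$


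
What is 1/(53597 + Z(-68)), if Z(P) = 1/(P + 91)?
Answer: 23/1232732 ≈ 1.8658e-5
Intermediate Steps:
Z(P) = 1/(91 + P)
1/(53597 + Z(-68)) = 1/(53597 + 1/(91 - 68)) = 1/(53597 + 1/23) = 1/(1232732/23) = 23/1232732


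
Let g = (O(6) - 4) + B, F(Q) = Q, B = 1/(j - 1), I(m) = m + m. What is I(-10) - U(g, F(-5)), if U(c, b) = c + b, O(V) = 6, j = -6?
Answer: -118/7 ≈ -16.857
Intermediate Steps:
I(m) = 2*m
B = -⅐ (B = 1/(-6 - 1) = 1/(-7) = -⅐ ≈ -0.14286)
g = 13/7 (g = (6 - 4) - ⅐ = 2 - ⅐ = 13/7 ≈ 1.8571)
U(c, b) = b + c
I(-10) - U(g, F(-5)) = 2*(-10) - (-5 + 13/7) = -20 - 1*(-22/7) = -20 + 22/7 = -118/7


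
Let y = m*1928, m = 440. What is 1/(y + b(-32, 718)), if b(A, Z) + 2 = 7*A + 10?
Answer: 1/848104 ≈ 1.1791e-6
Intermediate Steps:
y = 848320 (y = 440*1928 = 848320)
b(A, Z) = 8 + 7*A (b(A, Z) = -2 + (7*A + 10) = -2 + (10 + 7*A) = 8 + 7*A)
1/(y + b(-32, 718)) = 1/(848320 + (8 + 7*(-32))) = 1/(848320 + (8 - 224)) = 1/(848320 - 216) = 1/848104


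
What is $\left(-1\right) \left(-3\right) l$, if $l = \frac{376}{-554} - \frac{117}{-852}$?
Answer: $- \frac{127767}{78668} \approx -1.6241$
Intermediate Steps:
$l = - \frac{42589}{78668}$ ($l = 376 \left(- \frac{1}{554}\right) - - \frac{39}{284} = - \frac{188}{277} + \frac{39}{284} = - \frac{42589}{78668} \approx -0.54138$)
$\left(-1\right) \left(-3\right) l = \left(-1\right) \left(-3\right) \left(- \frac{42589}{78668}\right) = 3 \left(- \frac{42589}{78668}\right) = - \frac{127767}{78668}$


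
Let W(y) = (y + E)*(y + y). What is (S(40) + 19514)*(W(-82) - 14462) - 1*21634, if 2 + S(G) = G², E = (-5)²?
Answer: -107988402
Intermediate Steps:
E = 25
S(G) = -2 + G²
W(y) = 2*y*(25 + y) (W(y) = (y + 25)*(y + y) = (25 + y)*(2*y) = 2*y*(25 + y))
(S(40) + 19514)*(W(-82) - 14462) - 1*21634 = ((-2 + 40²) + 19514)*(2*(-82)*(25 - 82) - 14462) - 1*21634 = ((-2 + 1600) + 19514)*(2*(-82)*(-57) - 14462) - 21634 = (1598 + 19514)*(9348 - 14462) - 21634 = 21112*(-5114) - 21634 = -107966768 - 21634 = -107988402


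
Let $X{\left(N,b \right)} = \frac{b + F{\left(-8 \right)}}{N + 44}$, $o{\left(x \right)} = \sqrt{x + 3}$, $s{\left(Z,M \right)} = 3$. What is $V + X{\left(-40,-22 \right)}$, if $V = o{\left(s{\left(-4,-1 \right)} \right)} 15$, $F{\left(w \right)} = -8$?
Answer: $- \frac{15}{2} + 15 \sqrt{6} \approx 29.242$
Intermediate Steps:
$o{\left(x \right)} = \sqrt{3 + x}$
$X{\left(N,b \right)} = \frac{-8 + b}{44 + N}$ ($X{\left(N,b \right)} = \frac{b - 8}{N + 44} = \frac{-8 + b}{44 + N}$)
$V = 15 \sqrt{6}$ ($V = \sqrt{3 + 3} \cdot 15 = \sqrt{6} \cdot 15 = 15 \sqrt{6} \approx 36.742$)
$V + X{\left(-40,-22 \right)} = 15 \sqrt{6} + \frac{-8 - 22}{44 - 40} = 15 \sqrt{6} + \frac{1}{4} \left(-30\right) = 15 \sqrt{6} - \frac{15}{2} = - \frac{15}{2} + 15 \sqrt{6}$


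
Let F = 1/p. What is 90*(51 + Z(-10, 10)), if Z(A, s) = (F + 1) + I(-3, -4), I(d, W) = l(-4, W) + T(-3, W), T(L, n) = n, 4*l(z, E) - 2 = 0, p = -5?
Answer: 4347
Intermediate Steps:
F = -⅕ (F = 1/(-5) = -⅕ ≈ -0.20000)
l(z, E) = ½ (l(z, E) = ½ + (¼)*0 = ½ + 0 = ½)
I(d, W) = ½ + W
Z(A, s) = -27/10 (Z(A, s) = (-⅕ + 1) + (½ - 4) = ⅘ - 7/2 = -27/10)
90*(51 + Z(-10, 10)) = 90*(51 - 27/10) = 90*(483/10) = 4347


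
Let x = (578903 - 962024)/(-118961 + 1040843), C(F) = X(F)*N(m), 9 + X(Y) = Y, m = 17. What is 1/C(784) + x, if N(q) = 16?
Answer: -791629753/1905222800 ≈ -0.41550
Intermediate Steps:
X(Y) = -9 + Y
C(F) = -144 + 16*F (C(F) = (-9 + F)*16 = -144 + 16*F)
x = -127707/307294 (x = -383121/921882 = -383121*1/921882 = -127707/307294 ≈ -0.41559)
1/C(784) + x = 1/(-144 + 16*784) - 127707/307294 = 1/(-144 + 12544) - 127707/307294 = 1/12400 - 127707/307294 = -791629753/1905222800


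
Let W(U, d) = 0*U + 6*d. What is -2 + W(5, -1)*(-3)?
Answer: 16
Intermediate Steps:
W(U, d) = 6*d (W(U, d) = 0 + 6*d = 6*d)
-2 + W(5, -1)*(-3) = -2 + (6*(-1))*(-3) = -2 - 6*(-3) = -2 + 18 = 16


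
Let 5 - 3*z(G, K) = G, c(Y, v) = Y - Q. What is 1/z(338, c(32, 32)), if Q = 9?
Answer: -1/111 ≈ -0.0090090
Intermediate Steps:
c(Y, v) = -9 + Y (c(Y, v) = Y - 1*9 = Y - 9 = -9 + Y)
z(G, K) = 5/3 - G/3
1/z(338, c(32, 32)) = 1/(5/3 - 1/3*338) = 1/(5/3 - 338/3) = 1/(-111) = -1/111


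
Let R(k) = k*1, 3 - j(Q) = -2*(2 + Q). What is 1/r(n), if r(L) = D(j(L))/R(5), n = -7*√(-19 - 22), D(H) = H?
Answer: 1/231 + 2*I*√41/231 ≈ 0.004329 + 0.055438*I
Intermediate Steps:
j(Q) = 7 + 2*Q (j(Q) = 3 - (-2)*(2 + Q) = 3 - (-4 - 2*Q) = 3 + (4 + 2*Q) = 7 + 2*Q)
R(k) = k
n = -7*I*√41 ≈ -44.822*I
r(L) = 7/5 + 2*L/5 (r(L) = (7 + 2*L)/5 = (7 + 2*L)*(⅕) = 7/5 + 2*L/5)
1/r(n) = 1/(7/5 + 2*(-7*I*√41)/5) = 1/(7/5 - 14*I*√41/5)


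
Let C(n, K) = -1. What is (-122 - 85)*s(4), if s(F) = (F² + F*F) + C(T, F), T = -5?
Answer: -6417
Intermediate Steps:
s(F) = -1 + 2*F² (s(F) = (F² + F*F) - 1 = (F² + F²) - 1 = 2*F² - 1 = -1 + 2*F²)
(-122 - 85)*s(4) = (-122 - 85)*(-1 + 2*4²) = -207*(-1 + 2*16) = -207*(-1 + 32) = -207*31 = -6417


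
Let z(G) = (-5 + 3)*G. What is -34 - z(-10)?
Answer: -54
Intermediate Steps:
z(G) = -2*G
-34 - z(-10) = -34 - (-2)*(-10) = -34 - 1*20 = -34 - 20 = -54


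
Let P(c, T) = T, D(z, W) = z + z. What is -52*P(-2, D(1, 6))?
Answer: -104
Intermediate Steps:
D(z, W) = 2*z
-52*P(-2, D(1, 6)) = -104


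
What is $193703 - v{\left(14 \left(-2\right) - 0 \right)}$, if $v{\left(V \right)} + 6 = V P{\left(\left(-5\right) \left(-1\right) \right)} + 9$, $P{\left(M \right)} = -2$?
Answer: $193644$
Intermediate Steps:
$v{\left(V \right)} = 3 - 2 V$ ($v{\left(V \right)} = -6 + \left(V \left(-2\right) + 9\right) = -6 - \left(-9 + 2 V\right) = 3 - 2 V$)
$193703 - v{\left(14 \left(-2\right) - 0 \right)} = 193703 - \left(3 - 2 \left(14 \left(-2\right) - 0\right)\right) = 193703 - \left(3 - 2 \left(-28 + \left(-5 + 5\right)\right)\right) = 193703 - \left(3 - 2 \left(-28 + 0\right)\right) = 193703 - \left(3 - -56\right) = 193703 - \left(3 + 56\right) = 193703 - 59 = 193644$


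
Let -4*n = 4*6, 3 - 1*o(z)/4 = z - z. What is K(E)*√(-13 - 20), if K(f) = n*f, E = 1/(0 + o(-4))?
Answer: -I*√33/2 ≈ -2.8723*I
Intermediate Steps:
o(z) = 12 (o(z) = 12 - 4*(z - z) = 12 - 4*0 = 12 + 0 = 12)
E = 1/12 (E = 1/(0 + 12) = 1/12 ≈ 0.083333)
n = -6 ≈ -6.0000
K(f) = -6*f
K(E)*√(-13 - 20) = (-6*1/12)*√(-13 - 20) = -I*√33/2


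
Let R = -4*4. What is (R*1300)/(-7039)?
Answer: 20800/7039 ≈ 2.9550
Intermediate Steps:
R = -16
(R*1300)/(-7039) = -16*1300/(-7039) = -20800*(-1/7039) = 20800/7039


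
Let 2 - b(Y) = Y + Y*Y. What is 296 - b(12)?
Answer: 450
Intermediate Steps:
b(Y) = 2 - Y - Y**2 (b(Y) = 2 - (Y + Y*Y) = 2 - (Y + Y**2) = 2 + (-Y - Y**2) = 2 - Y - Y**2)
296 - b(12) = 296 - (2 - 1*12 - 1*12**2) = 296 - (2 - 12 - 1*144) = 296 - (2 - 12 - 144) = 296 - 1*(-154) = 296 + 154 = 450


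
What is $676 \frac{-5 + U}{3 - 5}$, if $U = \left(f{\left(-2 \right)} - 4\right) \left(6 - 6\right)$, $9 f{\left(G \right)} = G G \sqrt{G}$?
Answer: $1690$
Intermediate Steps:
$f{\left(G \right)} = \frac{G^{\frac{5}{2}}}{9}$ ($f{\left(G \right)} = \frac{G G \sqrt{G}}{9} = \frac{G G^{\frac{3}{2}}}{9} = \frac{G^{\frac{5}{2}}}{9}$)
$U = 0$ ($U = \left(\frac{\left(-2\right)^{\frac{5}{2}}}{9} - 4\right) \left(6 - 6\right) = \left(\frac{4 i \sqrt{2}}{9} - 4\right) \left(6 - 6\right) = \left(\frac{4 i \sqrt{2}}{9} - 4\right) 0 = \left(-4 + \frac{4 i \sqrt{2}}{9}\right) 0 = 0$)
$676 \frac{-5 + U}{3 - 5} = 676 \frac{-5 + 0}{3 - 5} = 676 \left(- \frac{5}{-2}\right) = 676 \left(\left(-5\right) \left(- \frac{1}{2}\right)\right) = 676 \cdot \frac{5}{2} = 1690$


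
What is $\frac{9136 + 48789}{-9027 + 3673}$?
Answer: $- \frac{57925}{5354} \approx -10.819$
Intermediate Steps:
$\frac{9136 + 48789}{-9027 + 3673} = \frac{57925}{-5354} = 57925 \left(- \frac{1}{5354}\right) = - \frac{57925}{5354}$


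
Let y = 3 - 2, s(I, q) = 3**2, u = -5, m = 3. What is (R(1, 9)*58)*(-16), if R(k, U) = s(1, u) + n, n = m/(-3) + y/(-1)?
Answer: -6496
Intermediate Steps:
s(I, q) = 9
y = 1
n = -2 (n = 3/(-3) + 1/(-1) = 3*(-1/3) + 1*(-1) = -1 - 1 = -2)
R(k, U) = 7 (R(k, U) = 9 - 2 = 7)
(R(1, 9)*58)*(-16) = (7*58)*(-16) = 406*(-16) = -6496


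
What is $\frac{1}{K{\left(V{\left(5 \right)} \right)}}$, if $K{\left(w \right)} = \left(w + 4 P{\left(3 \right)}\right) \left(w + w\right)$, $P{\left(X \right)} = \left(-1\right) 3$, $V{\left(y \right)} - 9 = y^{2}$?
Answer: $\frac{1}{1496} \approx 0.00066845$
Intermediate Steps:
$V{\left(y \right)} = 9 + y^{2}$
$P{\left(X \right)} = -3$
$K{\left(w \right)} = 2 w \left(-12 + w\right)$ ($K{\left(w \right)} = \left(w + 4 \left(-3\right)\right) \left(w + w\right) = \left(w - 12\right) 2 w = \left(-12 + w\right) 2 w = 2 w \left(-12 + w\right)$)
$\frac{1}{K{\left(V{\left(5 \right)} \right)}} = \frac{1}{2 \left(9 + 5^{2}\right) \left(-12 + \left(9 + 5^{2}\right)\right)} = \frac{1}{2 \left(9 + 25\right) \left(-12 + \left(9 + 25\right)\right)} = \frac{1}{2 \cdot 34 \left(-12 + 34\right)} = \frac{1}{2 \cdot 34 \cdot 22} = \frac{1}{1496}$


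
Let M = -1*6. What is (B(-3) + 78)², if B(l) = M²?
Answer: 12996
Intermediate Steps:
M = -6
B(l) = 36 (B(l) = (-6)² = 36)
(B(-3) + 78)² = (36 + 78)² = 114² = 12996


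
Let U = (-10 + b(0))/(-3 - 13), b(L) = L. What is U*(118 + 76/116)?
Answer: 17205/232 ≈ 74.159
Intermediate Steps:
U = 5/8 (U = (-10 + 0)/(-3 - 13) = -10/(-16) = -10*(-1/16) = 5/8 ≈ 0.62500)
U*(118 + 76/116) = 5*(118 + 76/116)/8 = 5*(118 + 76*(1/116))/8 = 5*(118 + 19/29)/8 = (5/8)*(3441/29) = 17205/232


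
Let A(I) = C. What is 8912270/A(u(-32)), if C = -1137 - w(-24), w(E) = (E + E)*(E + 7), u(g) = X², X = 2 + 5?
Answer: -8912270/1953 ≈ -4563.4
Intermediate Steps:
X = 7
u(g) = 49 (u(g) = 7² = 49)
w(E) = 2*E*(7 + E) (w(E) = (2*E)*(7 + E) = 2*E*(7 + E))
C = -1953 (C = -1137 - 2*(-24)*(7 - 24) = -1137 - 2*(-24)*(-17) = -1137 - 1*816 = -1137 - 816 = -1953)
A(I) = -1953
8912270/A(u(-32)) = 8912270/(-1953) = 8912270*(-1/1953) = -8912270/1953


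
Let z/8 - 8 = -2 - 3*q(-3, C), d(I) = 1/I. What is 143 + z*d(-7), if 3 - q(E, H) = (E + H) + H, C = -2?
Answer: 1193/7 ≈ 170.43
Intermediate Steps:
q(E, H) = 3 - E - 2*H (q(E, H) = 3 - ((E + H) + H) = 3 - (E + 2*H) = 3 + (-E - 2*H) = 3 - E - 2*H)
d(I) = 1/I
z = -192 (z = 64 + 8*(-2 - 3*(3 - 1*(-3) - 2*(-2))) = 64 + 8*(-2 - 3*(3 + 3 + 4)) = 64 + 8*(-2 - 3*10) = 64 + 8*(-2 - 30) = 64 + 8*(-32) = 64 - 256 = -192)
143 + z*d(-7) = 143 - 192/(-7) = 143 - 192*(-⅐) = 143 + 192/7 = 1193/7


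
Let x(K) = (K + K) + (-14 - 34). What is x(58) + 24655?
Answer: 24723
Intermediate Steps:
x(K) = -48 + 2*K (x(K) = 2*K - 48 = -48 + 2*K)
x(58) + 24655 = (-48 + 2*58) + 24655 = (-48 + 116) + 24655 = 68 + 24655 = 24723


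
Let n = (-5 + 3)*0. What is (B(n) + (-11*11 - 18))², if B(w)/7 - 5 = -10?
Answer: 30276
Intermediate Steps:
n = 0 (n = -2*0 = 0)
B(w) = -35 (B(w) = 35 + 7*(-10) = 35 - 70 = -35)
(B(n) + (-11*11 - 18))² = (-35 + (-11*11 - 18))² = (-35 + (-121 - 18))² = (-35 - 139)² = (-174)² = 30276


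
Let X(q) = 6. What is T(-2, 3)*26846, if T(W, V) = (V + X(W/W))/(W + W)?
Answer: -120807/2 ≈ -60404.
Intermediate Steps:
T(W, V) = (6 + V)/(2*W) (T(W, V) = (V + 6)/(W + W) = (6 + V)/((2*W)) = (6 + V)*(1/(2*W)) = (6 + V)/(2*W))
T(-2, 3)*26846 = ((½)*(6 + 3)/(-2))*26846 = ((½)*(-½)*9)*26846 = -9/4*26846 = -120807/2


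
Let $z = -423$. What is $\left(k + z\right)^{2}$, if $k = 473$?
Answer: $2500$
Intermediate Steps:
$\left(k + z\right)^{2} = \left(473 - 423\right)^{2} = 50^{2} = 2500$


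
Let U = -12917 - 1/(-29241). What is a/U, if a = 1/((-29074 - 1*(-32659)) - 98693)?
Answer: 29241/35922861867568 ≈ 8.1399e-10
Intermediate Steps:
a = -1/95108 (a = 1/((-29074 + 32659) - 98693) = 1/(3585 - 98693) = 1/(-95108) = -1/95108 ≈ -1.0514e-5)
U = -377705996/29241 (U = -12917 - 1*(-1/29241) = -12917 + 1/29241 = -377705996/29241 ≈ -12917.)
a/U = -1/(95108*(-377705996/29241)) = -1/95108*(-29241/377705996) = 29241/35922861867568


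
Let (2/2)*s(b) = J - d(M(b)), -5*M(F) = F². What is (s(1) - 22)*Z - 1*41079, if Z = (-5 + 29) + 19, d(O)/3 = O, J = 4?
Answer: -209136/5 ≈ -41827.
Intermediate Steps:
M(F) = -F²/5
d(O) = 3*O
s(b) = 4 + 3*b²/5 (s(b) = 4 - 3*(-b²/5) = 4 - (-3)*b²/5 = 4 + 3*b²/5)
Z = 43 (Z = 24 + 19 = 43)
(s(1) - 22)*Z - 1*41079 = ((4 + (⅗)*1²) - 22)*43 - 1*41079 = ((4 + (⅗)*1) - 22)*43 - 41079 = ((4 + ⅗) - 22)*43 - 41079 = (23/5 - 22)*43 - 41079 = -87/5*43 - 41079 = -3741/5 - 41079 = -209136/5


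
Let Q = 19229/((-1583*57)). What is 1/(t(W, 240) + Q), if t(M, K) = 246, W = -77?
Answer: 90231/22177597 ≈ 0.0040686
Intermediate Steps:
Q = -19229/90231 (Q = 19229/(-90231) = 19229*(-1/90231) = -19229/90231 ≈ -0.21311)
1/(t(W, 240) + Q) = 1/(246 - 19229/90231) = 1/(22177597/90231) = 90231/22177597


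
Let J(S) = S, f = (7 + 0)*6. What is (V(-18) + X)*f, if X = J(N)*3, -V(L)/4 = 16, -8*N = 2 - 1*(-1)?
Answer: -10941/4 ≈ -2735.3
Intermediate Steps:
f = 42 (f = 7*6 = 42)
N = -3/8 (N = -(2 - 1*(-1))/8 = -(2 + 1)/8 = -1/8*3 = -3/8 ≈ -0.37500)
V(L) = -64 (V(L) = -4*16 = -64)
X = -9/8 (X = -3/8*3 = -9/8 ≈ -1.1250)
(V(-18) + X)*f = (-64 - 9/8)*42 = -521/8*42 = -10941/4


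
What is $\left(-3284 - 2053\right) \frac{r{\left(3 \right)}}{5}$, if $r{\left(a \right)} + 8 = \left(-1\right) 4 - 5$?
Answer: $\frac{90729}{5} \approx 18146.0$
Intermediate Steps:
$r{\left(a \right)} = -17$ ($r{\left(a \right)} = -8 - 9 = -17$)
$\left(-3284 - 2053\right) \frac{r{\left(3 \right)}}{5} = \left(-3284 - 2053\right) \left(- \frac{17}{5}\right) = - 5337 \left(\left(-17\right) \frac{1}{5}\right) = \left(-5337\right) \left(- \frac{17}{5}\right) = \frac{90729}{5}$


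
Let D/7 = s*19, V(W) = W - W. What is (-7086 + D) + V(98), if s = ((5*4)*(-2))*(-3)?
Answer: 8874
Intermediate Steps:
V(W) = 0
s = 120 (s = (20*(-2))*(-3) = -40*(-3) = 120)
D = 15960 (D = 7*(120*19) = 7*2280 = 15960)
(-7086 + D) + V(98) = (-7086 + 15960) + 0 = 8874 + 0 = 8874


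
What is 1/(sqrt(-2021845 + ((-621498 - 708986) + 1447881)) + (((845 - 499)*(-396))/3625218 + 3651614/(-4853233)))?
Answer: -377480606052040260750365/909755719890243124765265389586 - 1910801285419473318002978*I*sqrt(29757)/454877859945121562382632694793 ≈ -4.1493e-7 - 0.00072463*I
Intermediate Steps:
1/(sqrt(-2021845 + ((-621498 - 708986) + 1447881)) + (((845 - 499)*(-396))/3625218 + 3651614/(-4853233))) = 1/(sqrt(-2021845 + (-1330484 + 1447881)) + ((346*(-396))*(1/3625218) + 3651614*(-1/4853233))) = 1/(sqrt(-2021845 + 117397) + (-137016*1/3625218 - 3651614/4853233)) = 1/(sqrt(-1904448) + (-7612/201401 - 3651614/4853233)) = 1/(8*I*sqrt(29757) - 772381520810/977445979433) = 1/(-772381520810/977445979433 + 8*I*sqrt(29757))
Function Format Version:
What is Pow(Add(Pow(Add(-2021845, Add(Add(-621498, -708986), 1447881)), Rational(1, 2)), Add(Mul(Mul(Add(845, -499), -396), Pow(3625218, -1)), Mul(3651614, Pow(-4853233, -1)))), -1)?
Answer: Add(Rational(-377480606052040260750365, 909755719890243124765265389586), Mul(Rational(-1910801285419473318002978, 454877859945121562382632694793), I, Pow(29757, Rational(1, 2)))) ≈ Add(-4.1493e-7, Mul(-0.00072463, I))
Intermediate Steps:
Pow(Add(Pow(Add(-2021845, Add(Add(-621498, -708986), 1447881)), Rational(1, 2)), Add(Mul(Mul(Add(845, -499), -396), Pow(3625218, -1)), Mul(3651614, Pow(-4853233, -1)))), -1) = Pow(Add(Pow(Add(-2021845, Add(-1330484, 1447881)), Rational(1, 2)), Add(Mul(Mul(346, -396), Rational(1, 3625218)), Mul(3651614, Rational(-1, 4853233)))), -1) = Pow(Add(Pow(Add(-2021845, 117397), Rational(1, 2)), Add(Mul(-137016, Rational(1, 3625218)), Rational(-3651614, 4853233))), -1) = Pow(Add(Pow(-1904448, Rational(1, 2)), Add(Rational(-7612, 201401), Rational(-3651614, 4853233))), -1) = Pow(Add(Mul(8, I, Pow(29757, Rational(1, 2))), Rational(-772381520810, 977445979433)), -1) = Pow(Add(Rational(-772381520810, 977445979433), Mul(8, I, Pow(29757, Rational(1, 2)))), -1)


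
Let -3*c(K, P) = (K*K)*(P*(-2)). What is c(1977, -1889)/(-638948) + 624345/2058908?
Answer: 2533658526354123/328883787196 ≈ 7703.8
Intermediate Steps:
c(K, P) = 2*P*K²/3 (c(K, P) = -K*K*P*(-2)/3 = -K²*(-2*P)/3 = -(-2)*P*K²/3 = 2*P*K²/3)
c(1977, -1889)/(-638948) + 624345/2058908 = ((⅔)*(-1889)*1977²)/(-638948) + 624345/2058908 = ((⅔)*(-1889)*3908529)*(-1/638948) + 624345*(1/2058908) = -4922140854*(-1/638948) + 624345/2058908 = 2461070427/319474 + 624345/2058908 = 2533658526354123/328883787196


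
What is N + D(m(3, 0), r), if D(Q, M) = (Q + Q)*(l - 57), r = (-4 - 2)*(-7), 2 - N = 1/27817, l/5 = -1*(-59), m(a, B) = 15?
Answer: 198669013/27817 ≈ 7142.0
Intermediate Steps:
l = 295 (l = 5*(-1*(-59)) = 5*59 = 295)
N = 55633/27817 (N = 2 - 1/27817 = 55633/27817 ≈ 2.0000)
r = 42 (r = -6*(-7) = 42)
D(Q, M) = 476*Q (D(Q, M) = (Q + Q)*(295 - 57) = (2*Q)*238 = 476*Q)
N + D(m(3, 0), r) = 55633/27817 + 476*15 = 55633/27817 + 7140 = 198669013/27817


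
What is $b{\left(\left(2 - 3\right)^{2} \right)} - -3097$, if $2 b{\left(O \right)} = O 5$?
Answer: $\frac{6199}{2} \approx 3099.5$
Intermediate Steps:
$b{\left(O \right)} = \frac{5 O}{2}$ ($b{\left(O \right)} = \frac{O 5}{2} = \frac{5 O}{2}$)
$b{\left(\left(2 - 3\right)^{2} \right)} - -3097 = \frac{5 \left(2 - 3\right)^{2}}{2} - -3097 = \frac{5 \left(-1\right)^{2}}{2} + 3097 = \frac{5}{2} \cdot 1 + 3097 = \frac{5}{2} + 3097 = \frac{6199}{2}$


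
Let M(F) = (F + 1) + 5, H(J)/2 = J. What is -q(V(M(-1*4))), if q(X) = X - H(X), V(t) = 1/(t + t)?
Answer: ¼ ≈ 0.25000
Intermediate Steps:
H(J) = 2*J
M(F) = 6 + F (M(F) = (1 + F) + 5 = 6 + F)
V(t) = 1/(2*t)
q(X) = -X (q(X) = X - 2*X = -X)
-q(V(M(-1*4))) = -(-1)*1/(2*(6 - 1*4)) = -(-1)*1/(2*(6 - 4)) = -(-1)*(½)/2 = -(-1)*(½)*(½) = -(-1)/4 = -1*(-¼) = ¼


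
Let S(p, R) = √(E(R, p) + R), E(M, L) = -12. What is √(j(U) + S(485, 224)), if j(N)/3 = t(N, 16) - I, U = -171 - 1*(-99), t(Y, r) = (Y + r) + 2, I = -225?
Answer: √(513 + 2*√53) ≈ 22.969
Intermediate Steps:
t(Y, r) = 2 + Y + r
S(p, R) = √(-12 + R)
U = -72 (U = -171 + 99 = -72)
j(N) = 729 + 3*N (j(N) = 3*((2 + N + 16) - 1*(-225)) = 3*((18 + N) + 225) = 3*(243 + N) = 729 + 3*N)
√(j(U) + S(485, 224)) = √((729 + 3*(-72)) + √(-12 + 224)) = √((729 - 216) + √212) = √(513 + 2*√53)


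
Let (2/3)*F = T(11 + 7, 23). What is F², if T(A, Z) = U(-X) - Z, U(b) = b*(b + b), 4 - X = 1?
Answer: 225/4 ≈ 56.250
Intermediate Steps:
X = 3 (X = 4 - 1*1 = 4 - 1 = 3)
U(b) = 2*b² (U(b) = b*(2*b) = 2*b²)
T(A, Z) = 18 - Z (T(A, Z) = 2*(-1*3)² - Z = 2*(-3)² - Z = 2*9 - Z = 18 - Z)
F = -15/2 (F = 3*(18 - 1*23)/2 = 3*(18 - 23)/2 = (3/2)*(-5) = -15/2 ≈ -7.5000)
F² = (-15/2)² = 225/4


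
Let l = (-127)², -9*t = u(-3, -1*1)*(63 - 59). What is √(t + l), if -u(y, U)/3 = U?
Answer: √145149/3 ≈ 126.99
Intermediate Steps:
u(y, U) = -3*U
t = -4/3 (t = -(-(-3))*(63 - 59)/9 = -(-3*(-1))*4/9 = -4/3 ≈ -1.3333)
l = 16129
√(t + l) = √(-4/3 + 16129) = √(48383/3) = √145149/3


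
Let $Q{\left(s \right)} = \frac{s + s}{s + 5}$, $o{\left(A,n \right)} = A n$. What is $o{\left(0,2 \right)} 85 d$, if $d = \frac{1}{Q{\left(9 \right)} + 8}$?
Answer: $0$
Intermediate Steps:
$Q{\left(s \right)} = \frac{2 s}{5 + s}$
$d = \frac{7}{65}$ ($d = \frac{1}{2 \cdot 9 \frac{1}{5 + 9} + 8} = \frac{1}{2 \cdot 9 \cdot \frac{1}{14} + 8} = \frac{1}{\frac{9}{7} + 8} = \frac{1}{\frac{65}{7}} = \frac{7}{65} \approx 0.10769$)
$o{\left(0,2 \right)} 85 d = 0 \cdot 2 \cdot 85 \cdot \frac{7}{65} = 0 \cdot 85 \cdot \frac{7}{65} = 0 \cdot \frac{7}{65} = 0$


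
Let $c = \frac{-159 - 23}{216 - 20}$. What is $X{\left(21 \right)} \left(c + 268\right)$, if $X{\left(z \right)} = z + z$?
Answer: $11217$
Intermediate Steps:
$X{\left(z \right)} = 2 z$
$c = - \frac{13}{14}$ ($c = - \frac{182}{196} = \left(-182\right) \frac{1}{196} = - \frac{13}{14} \approx -0.92857$)
$X{\left(21 \right)} \left(c + 268\right) = 2 \cdot 21 \left(- \frac{13}{14} + 268\right) = 42 \cdot \frac{3739}{14} = 11217$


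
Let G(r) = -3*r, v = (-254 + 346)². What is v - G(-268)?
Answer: 7660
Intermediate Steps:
v = 8464 (v = 92² = 8464)
v - G(-268) = 8464 - (-3)*(-268) = 8464 - 1*804 = 8464 - 804 = 7660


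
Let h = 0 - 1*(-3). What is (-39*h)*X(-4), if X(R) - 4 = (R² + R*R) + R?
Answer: -3744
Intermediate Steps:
h = 3 (h = 0 + 3 = 3)
X(R) = 4 + R + 2*R² (X(R) = 4 + ((R² + R*R) + R) = 4 + ((R² + R²) + R) = 4 + (2*R² + R) = 4 + (R + 2*R²) = 4 + R + 2*R²)
(-39*h)*X(-4) = (-39*3)*(4 - 4 + 2*(-4)²) = -117*(4 - 4 + 2*16) = -117*(4 - 4 + 32) = -117*32 = -3744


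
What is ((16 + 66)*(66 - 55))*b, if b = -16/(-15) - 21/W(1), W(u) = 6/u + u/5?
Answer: -973258/465 ≈ -2093.0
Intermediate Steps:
W(u) = 6/u + u/5 (W(u) = 6/u + u*(⅕) = 6/u + u/5)
b = -1079/465 (b = -16/(-15) - 21/(6/1 + (⅕)*1) = -16*(-1/15) - 21/(6*1 + ⅕) = 16/15 - 21/(6 + ⅕) = 16/15 - 21/31/5 = 16/15 - 21*5/31 = 16/15 - 105/31 = -1079/465 ≈ -2.3204)
((16 + 66)*(66 - 55))*b = ((16 + 66)*(66 - 55))*(-1079/465) = (82*11)*(-1079/465) = 902*(-1079/465) = -973258/465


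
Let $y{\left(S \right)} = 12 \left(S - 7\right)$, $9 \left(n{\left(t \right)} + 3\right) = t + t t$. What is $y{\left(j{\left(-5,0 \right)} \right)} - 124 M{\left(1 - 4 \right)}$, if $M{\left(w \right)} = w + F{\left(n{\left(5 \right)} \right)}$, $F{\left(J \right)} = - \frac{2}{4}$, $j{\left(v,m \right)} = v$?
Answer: $290$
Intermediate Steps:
$n{\left(t \right)} = -3 + \frac{t}{9} + \frac{t^{2}}{9}$ ($n{\left(t \right)} = -3 + \frac{t + t t}{9} = -3 + \frac{t + t^{2}}{9} = -3 + \left(\frac{t}{9} + \frac{t^{2}}{9}\right) = -3 + \frac{t}{9} + \frac{t^{2}}{9}$)
$F{\left(J \right)} = - \frac{1}{2}$ ($F{\left(J \right)} = \left(-2\right) \frac{1}{4} = - \frac{1}{2}$)
$M{\left(w \right)} = - \frac{1}{2} + w$ ($M{\left(w \right)} = w - \frac{1}{2} = - \frac{1}{2} + w$)
$y{\left(S \right)} = -84 + 12 S$ ($y{\left(S \right)} = 12 \left(-7 + S\right) = -84 + 12 S$)
$y{\left(j{\left(-5,0 \right)} \right)} - 124 M{\left(1 - 4 \right)} = \left(-84 + 12 \left(-5\right)\right) - 124 \left(- \frac{1}{2} + \left(1 - 4\right)\right) = \left(-84 - 60\right) - 124 \left(- \frac{1}{2} - 3\right) = -144 - -434 = -144 + 434 = 290$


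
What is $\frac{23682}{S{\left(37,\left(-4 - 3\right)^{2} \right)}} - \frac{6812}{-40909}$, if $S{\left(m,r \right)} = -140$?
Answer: $- \frac{483926629}{2863630} \approx -168.99$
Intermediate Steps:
$\frac{23682}{S{\left(37,\left(-4 - 3\right)^{2} \right)}} - \frac{6812}{-40909} = \frac{23682}{-140} - \frac{6812}{-40909} = 23682 \left(- \frac{1}{140}\right) - - \frac{6812}{40909} = - \frac{11841}{70} + \frac{6812}{40909} = - \frac{483926629}{2863630}$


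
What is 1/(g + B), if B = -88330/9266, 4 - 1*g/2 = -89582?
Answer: 4633/830059711 ≈ 5.5815e-6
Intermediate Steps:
g = 179172 (g = 8 - 2*(-89582) = 8 + 179164 = 179172)
B = -44165/4633 (B = -88330*1/9266 = -44165/4633 ≈ -9.5327)
1/(g + B) = 1/(179172 - 44165/4633) = 1/(830059711/4633) = 4633/830059711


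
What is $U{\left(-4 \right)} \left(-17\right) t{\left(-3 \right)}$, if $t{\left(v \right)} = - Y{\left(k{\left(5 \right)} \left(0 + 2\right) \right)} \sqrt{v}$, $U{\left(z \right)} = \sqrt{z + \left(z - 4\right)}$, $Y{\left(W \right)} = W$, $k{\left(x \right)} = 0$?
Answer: $0$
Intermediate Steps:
$U{\left(z \right)} = \sqrt{-4 + 2 z}$ ($U{\left(z \right)} = \sqrt{z + \left(-4 + z\right)} = \sqrt{-4 + 2 z}$)
$t{\left(v \right)} = 0$ ($t{\left(v \right)} = - 0 \left(0 + 2\right) \sqrt{v} = - 0 \cdot 2 \sqrt{v} = \left(-1\right) 0 \sqrt{v} = 0 \sqrt{v} = 0$)
$U{\left(-4 \right)} \left(-17\right) t{\left(-3 \right)} = \sqrt{-4 + 2 \left(-4\right)} \left(-17\right) 0 = \sqrt{-4 - 8} \left(-17\right) 0 = \sqrt{-12} \left(-17\right) 0 = 2 i \sqrt{3} \left(-17\right) 0 = - 34 i \sqrt{3} \cdot 0 = 0$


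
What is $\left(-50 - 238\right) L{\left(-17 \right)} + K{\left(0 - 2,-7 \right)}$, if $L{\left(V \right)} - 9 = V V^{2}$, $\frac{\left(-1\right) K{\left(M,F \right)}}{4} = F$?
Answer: $1412380$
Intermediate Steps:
$K{\left(M,F \right)} = - 4 F$
$L{\left(V \right)} = 9 + V^{3}$ ($L{\left(V \right)} = 9 + V V^{2} = 9 + V^{3}$)
$\left(-50 - 238\right) L{\left(-17 \right)} + K{\left(0 - 2,-7 \right)} = \left(-50 - 238\right) \left(9 + \left(-17\right)^{3}\right) - -28 = \left(-50 - 238\right) \left(9 - 4913\right) + 28 = \left(-288\right) \left(-4904\right) + 28 = 1412352 + 28 = 1412380$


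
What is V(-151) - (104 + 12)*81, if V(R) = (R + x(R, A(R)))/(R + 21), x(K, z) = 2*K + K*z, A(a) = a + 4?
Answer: -621612/65 ≈ -9563.3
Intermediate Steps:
A(a) = 4 + a
V(R) = (R + R*(6 + R))/(21 + R) (V(R) = (R + R*(2 + (4 + R)))/(R + 21) = (R + R*(6 + R))/(21 + R))
V(-151) - (104 + 12)*81 = -151*(7 - 151)/(21 - 151) - (104 + 12)*81 = -151*(-144)/(-130) - 116*81 = -151*(-1/130)*(-144) - 1*9396 = -10872/65 - 9396 = -621612/65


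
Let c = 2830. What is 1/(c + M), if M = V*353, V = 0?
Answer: 1/2830 ≈ 0.00035336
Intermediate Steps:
M = 0 (M = 0*353 = 0)
1/(c + M) = 1/(2830 + 0) = 1/2830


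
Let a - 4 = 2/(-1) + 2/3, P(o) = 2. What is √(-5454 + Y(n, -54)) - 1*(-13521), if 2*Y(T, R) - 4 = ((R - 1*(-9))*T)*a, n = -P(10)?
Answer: 13521 + 2*I*√1333 ≈ 13521.0 + 73.021*I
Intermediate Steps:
a = 8/3 (a = 4 + (2/(-1) + 2/3) = 4 + (2*(-1) + 2*(⅓)) = 4 + (-2 + ⅔) = 4 - 4/3 = 8/3 ≈ 2.6667)
n = -2 (n = -1*2 = -2)
Y(T, R) = 2 + 4*T*(9 + R)/3 (Y(T, R) = 2 + (((R - 1*(-9))*T)*(8/3))/2 = 2 + (((R + 9)*T)*(8/3))/2 = 2 + (((9 + R)*T)*(8/3))/2 = 2 + ((T*(9 + R))*(8/3))/2 = 2 + (8*T*(9 + R)/3)/2 = 2 + 4*T*(9 + R)/3)
√(-5454 + Y(n, -54)) - 1*(-13521) = √(-5454 + (2 + 12*(-2) + (4/3)*(-54)*(-2))) - 1*(-13521) = √(-5454 + (2 - 24 + 144)) + 13521 = √(-5454 + 122) + 13521 = √(-5332) + 13521 = 2*I*√1333 + 13521 = 13521 + 2*I*√1333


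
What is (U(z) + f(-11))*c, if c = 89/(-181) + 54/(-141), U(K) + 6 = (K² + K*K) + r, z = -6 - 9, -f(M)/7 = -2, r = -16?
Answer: -3288922/8507 ≈ -386.61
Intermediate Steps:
f(M) = 14 (f(M) = -7*(-2) = 14)
z = -15
U(K) = -22 + 2*K² (U(K) = -6 + ((K² + K*K) - 16) = -6 + ((K² + K²) - 16) = -6 + (2*K² - 16) = -6 + (-16 + 2*K²) = -22 + 2*K²)
c = -7441/8507 (c = 89*(-1/181) + 54*(-1/141) = -89/181 - 18/47 = -7441/8507 ≈ -0.87469)
(U(z) + f(-11))*c = ((-22 + 2*(-15)²) + 14)*(-7441/8507) = ((-22 + 2*225) + 14)*(-7441/8507) = ((-22 + 450) + 14)*(-7441/8507) = (428 + 14)*(-7441/8507) = 442*(-7441/8507) = -3288922/8507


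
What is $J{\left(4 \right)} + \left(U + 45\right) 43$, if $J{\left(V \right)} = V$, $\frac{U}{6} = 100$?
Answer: $27739$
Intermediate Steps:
$U = 600$ ($U = 6 \cdot 100 = 600$)
$J{\left(4 \right)} + \left(U + 45\right) 43 = 4 + \left(600 + 45\right) 43 = 4 + 645 \cdot 43 = 4 + 27735 = 27739$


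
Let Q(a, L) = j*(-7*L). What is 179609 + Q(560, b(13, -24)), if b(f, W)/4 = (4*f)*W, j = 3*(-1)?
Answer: 74777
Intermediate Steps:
j = -3
b(f, W) = 16*W*f (b(f, W) = 4*((4*f)*W) = 4*(4*W*f) = 16*W*f)
Q(a, L) = 21*L (Q(a, L) = -(-21)*L = 21*L)
179609 + Q(560, b(13, -24)) = 179609 + 21*(16*(-24)*13) = 179609 + 21*(-4992) = 179609 - 104832 = 74777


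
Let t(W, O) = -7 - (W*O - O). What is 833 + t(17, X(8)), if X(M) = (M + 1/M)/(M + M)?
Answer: 6543/8 ≈ 817.88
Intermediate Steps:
X(M) = (M + 1/M)/(2*M) (X(M) = (M + 1/M)/((2*M)) = (M + 1/M)*(1/(2*M)) = (M + 1/M)/(2*M))
t(W, O) = -7 + O - O*W (t(W, O) = -7 - (O*W - O) = -7 - (-O + O*W) = -7 + (O - O*W) = -7 + O - O*W)
833 + t(17, X(8)) = 833 + (-7 + (½)*(1 + 8²)/8² - 1*(½)*(1 + 8²)/8²*17) = 833 + (-7 + (½)*(1/64)*(1 + 64) - 1*(½)*(1/64)*(1 + 64)*17) = 833 + (-7 + (½)*(1/64)*65 - 1*(½)*(1/64)*65*17) = 833 + (-7 + 65/128 - 1*65/128*17) = 833 + (-7 + 65/128 - 1105/128) = 833 - 121/8 = 6543/8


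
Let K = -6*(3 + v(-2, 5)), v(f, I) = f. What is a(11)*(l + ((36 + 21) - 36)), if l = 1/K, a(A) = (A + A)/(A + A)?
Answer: 125/6 ≈ 20.833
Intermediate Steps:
K = -6 (K = -6*(3 - 2) = -6*1 = -6)
a(A) = 1 (a(A) = (2*A)/((2*A)) = (2*A)*(1/(2*A)) = 1)
l = -⅙ (l = 1/(-6) = -⅙ ≈ -0.16667)
a(11)*(l + ((36 + 21) - 36)) = 1*(-⅙ + ((36 + 21) - 36)) = 1*(-⅙ + (57 - 36)) = 1*(-⅙ + 21) = 1*(125/6) = 125/6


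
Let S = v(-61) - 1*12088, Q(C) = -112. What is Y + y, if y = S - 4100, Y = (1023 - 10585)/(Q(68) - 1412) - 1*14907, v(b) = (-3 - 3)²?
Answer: -23662177/762 ≈ -31053.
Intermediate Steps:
v(b) = 36 (v(b) = (-6)² = 36)
S = -12052 (S = 36 - 1*12088 = 36 - 12088 = -12052)
Y = -11354353/762 (Y = (1023 - 10585)/(-112 - 1412) - 1*14907 = -9562/(-1524) - 14907 = -9562*(-1/1524) - 14907 = 4781/762 - 14907 = -11354353/762 ≈ -14901.)
y = -16152 (y = -12052 - 4100 = -16152)
Y + y = -11354353/762 - 16152 = -23662177/762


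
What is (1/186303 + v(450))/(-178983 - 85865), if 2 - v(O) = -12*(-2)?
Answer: 4098665/49341976944 ≈ 8.3067e-5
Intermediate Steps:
v(O) = -22 (v(O) = 2 - (-12)*(-2) = 2 - 1*24 = 2 - 24 = -22)
(1/186303 + v(450))/(-178983 - 85865) = (1/186303 - 22)/(-178983 - 85865) = (1/186303 - 22)/(-264848) = -4098665/186303*(-1/264848) = 4098665/49341976944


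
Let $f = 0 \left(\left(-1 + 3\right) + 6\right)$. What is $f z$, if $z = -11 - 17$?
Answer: $0$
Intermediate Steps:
$f = 0$ ($f = 0 \left(2 + 6\right) = 0 \cdot 8 = 0$)
$z = -28$
$f z = 0 \left(-28\right) = 0$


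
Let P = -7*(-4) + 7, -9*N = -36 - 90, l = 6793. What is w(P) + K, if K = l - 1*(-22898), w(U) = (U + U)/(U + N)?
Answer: 207847/7 ≈ 29692.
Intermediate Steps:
N = 14 (N = -(-36 - 90)/9 = -1/9*(-126) = 14)
P = 35 (P = 28 + 7 = 35)
w(U) = 2*U/(14 + U) (w(U) = (U + U)/(U + 14) = (2*U)/(14 + U) = 2*U/(14 + U))
K = 29691 (K = 6793 - 1*(-22898) = 6793 + 22898 = 29691)
w(P) + K = 2*35/(14 + 35) + 29691 = 2*35/49 + 29691 = 2*35*(1/49) + 29691 = 10/7 + 29691 = 207847/7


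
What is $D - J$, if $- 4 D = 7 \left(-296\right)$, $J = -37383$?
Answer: $37901$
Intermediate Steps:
$D = 518$ ($D = - \frac{7 \left(-296\right)}{4} = \left(- \frac{1}{4}\right) \left(-2072\right) = 518$)
$D - J = 518 - -37383 = 518 + 37383 = 37901$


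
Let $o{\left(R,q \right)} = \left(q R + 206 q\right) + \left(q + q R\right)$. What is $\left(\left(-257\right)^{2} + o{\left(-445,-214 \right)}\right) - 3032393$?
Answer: $-2820182$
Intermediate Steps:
$o{\left(R,q \right)} = 207 q + 2 R q$ ($o{\left(R,q \right)} = \left(R q + 206 q\right) + \left(q + R q\right) = \left(206 q + R q\right) + \left(q + R q\right) = 207 q + 2 R q$)
$\left(\left(-257\right)^{2} + o{\left(-445,-214 \right)}\right) - 3032393 = \left(\left(-257\right)^{2} - 214 \left(207 + 2 \left(-445\right)\right)\right) - 3032393 = \left(66049 - 214 \left(207 - 890\right)\right) - 3032393 = \left(66049 - -146162\right) - 3032393 = \left(66049 + 146162\right) - 3032393 = 212211 - 3032393 = -2820182$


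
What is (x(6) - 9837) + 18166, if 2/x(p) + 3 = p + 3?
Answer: 24988/3 ≈ 8329.3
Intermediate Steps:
x(p) = 2/p (x(p) = 2/(-3 + (p + 3)) = 2/(-3 + (3 + p)) = 2/p)
(x(6) - 9837) + 18166 = (2/6 - 9837) + 18166 = (2*(⅙) - 9837) + 18166 = (⅓ - 9837) + 18166 = -29510/3 + 18166 = 24988/3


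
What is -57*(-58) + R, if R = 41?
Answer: 3347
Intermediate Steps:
-57*(-58) + R = -57*(-58) + 41 = 3306 + 41 = 3347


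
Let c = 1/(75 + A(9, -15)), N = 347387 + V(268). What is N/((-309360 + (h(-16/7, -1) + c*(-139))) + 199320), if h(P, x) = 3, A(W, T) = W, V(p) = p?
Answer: -29203020/9243247 ≈ -3.1594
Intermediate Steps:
N = 347655 (N = 347387 + 268 = 347655)
c = 1/84 (c = 1/(75 + 9) = 1/84 ≈ 0.011905)
N/((-309360 + (h(-16/7, -1) + c*(-139))) + 199320) = 347655/((-309360 + (3 + (1/84)*(-139))) + 199320) = 347655/((-309360 + (3 - 139/84)) + 199320) = 347655/((-309360 + 113/84) + 199320) = 347655/(-25986127/84 + 199320) = 347655/(-9243247/84) = 347655*(-84/9243247) = -29203020/9243247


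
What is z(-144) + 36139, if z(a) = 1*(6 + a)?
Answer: 36001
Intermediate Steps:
z(a) = 6 + a
z(-144) + 36139 = (6 - 144) + 36139 = -138 + 36139 = 36001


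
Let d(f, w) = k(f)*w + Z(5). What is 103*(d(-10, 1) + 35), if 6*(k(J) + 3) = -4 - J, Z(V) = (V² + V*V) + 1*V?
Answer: 9064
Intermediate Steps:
Z(V) = V + 2*V² (Z(V) = (V² + V²) + V = 2*V² + V = V + 2*V²)
k(J) = -11/3 - J/6 (k(J) = -3 + (-4 - J)/6 = -3 + (-⅔ - J/6) = -11/3 - J/6)
d(f, w) = 55 + w*(-11/3 - f/6) (d(f, w) = (-11/3 - f/6)*w + 5*(1 + 2*5) = w*(-11/3 - f/6) + 5*(1 + 10) = w*(-11/3 - f/6) + 5*11 = w*(-11/3 - f/6) + 55 = 55 + w*(-11/3 - f/6))
103*(d(-10, 1) + 35) = 103*((55 - ⅙*1*(22 - 10)) + 35) = 103*((55 - ⅙*1*12) + 35) = 103*((55 - 2) + 35) = 103*(53 + 35) = 103*88 = 9064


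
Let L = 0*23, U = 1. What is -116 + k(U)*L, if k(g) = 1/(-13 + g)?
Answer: -116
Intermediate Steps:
L = 0
-116 + k(U)*L = -116 + 0/(-13 + 1) = -116 + 0/(-12) = -116 - 1/12*0 = -116 + 0 = -116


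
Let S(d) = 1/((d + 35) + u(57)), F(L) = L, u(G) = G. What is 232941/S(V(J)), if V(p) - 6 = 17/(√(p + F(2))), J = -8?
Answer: 22828218 - 1319999*I*√6/2 ≈ 2.2828e+7 - 1.6167e+6*I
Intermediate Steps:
V(p) = 6 + 17/√(2 + p) (V(p) = 6 + 17/(√(p + 2)) = 6 + 17/(√(2 + p)) = 6 + 17/√(2 + p))
S(d) = 1/(92 + d) (S(d) = 1/((d + 35) + 57) = 1/((35 + d) + 57) = 1/(92 + d))
232941/S(V(J)) = 232941/(1/(92 + (6 + 17/√(2 - 8)))) = 232941/(1/(92 + (6 + 17/√(-6)))) = 232941/(1/(92 + (6 + 17*(-I*√6/6)))) = 232941/(1/(92 + (6 - 17*I*√6/6))) = 232941/(1/(98 - 17*I*√6/6)) = 232941*(98 - 17*I*√6/6) = 22828218 - 1319999*I*√6/2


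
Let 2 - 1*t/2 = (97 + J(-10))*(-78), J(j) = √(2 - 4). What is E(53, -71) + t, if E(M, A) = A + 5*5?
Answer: 15090 + 156*I*√2 ≈ 15090.0 + 220.62*I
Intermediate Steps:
J(j) = I*√2 (J(j) = √(-2) = I*√2)
E(M, A) = 25 + A (E(M, A) = A + 25 = 25 + A)
t = 15136 + 156*I*√2 (t = 4 - 2*(97 + I*√2)*(-78) = 4 - 2*(-7566 - 78*I*√2) = 4 + (15132 + 156*I*√2) = 15136 + 156*I*√2 ≈ 15136.0 + 220.62*I)
E(53, -71) + t = (25 - 71) + (15136 + 156*I*√2) = -46 + (15136 + 156*I*√2) = 15090 + 156*I*√2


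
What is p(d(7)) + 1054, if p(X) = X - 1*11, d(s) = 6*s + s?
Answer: 1092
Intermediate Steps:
d(s) = 7*s
p(X) = -11 + X (p(X) = X - 11 = -11 + X)
p(d(7)) + 1054 = (-11 + 7*7) + 1054 = (-11 + 49) + 1054 = 38 + 1054 = 1092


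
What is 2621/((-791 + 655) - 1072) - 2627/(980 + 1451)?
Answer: -9545067/2936648 ≈ -3.2503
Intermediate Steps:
2621/((-791 + 655) - 1072) - 2627/(980 + 1451) = 2621/(-136 - 1072) - 2627/2431 = 2621/(-1208) - 2627*1/2431 = 2621*(-1/1208) - 2627/2431 = -2621/1208 - 2627/2431 = -9545067/2936648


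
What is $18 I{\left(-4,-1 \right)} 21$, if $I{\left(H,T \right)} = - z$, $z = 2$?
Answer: $-756$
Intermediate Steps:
$I{\left(H,T \right)} = -2$ ($I{\left(H,T \right)} = \left(-1\right) 2 = -2$)
$18 I{\left(-4,-1 \right)} 21 = 18 \left(-2\right) 21 = \left(-36\right) 21 = -756$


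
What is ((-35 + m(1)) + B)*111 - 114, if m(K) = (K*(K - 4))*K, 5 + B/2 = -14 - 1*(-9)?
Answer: -6552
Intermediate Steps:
B = -20 (B = -10 + 2*(-14 - 1*(-9)) = -10 + 2*(-14 + 9) = -10 + 2*(-5) = -10 - 10 = -20)
m(K) = K²*(-4 + K) (m(K) = (K*(-4 + K))*K = K²*(-4 + K))
((-35 + m(1)) + B)*111 - 114 = ((-35 + 1²*(-4 + 1)) - 20)*111 - 114 = ((-35 + 1*(-3)) - 20)*111 - 114 = ((-35 - 3) - 20)*111 - 114 = (-38 - 20)*111 - 114 = -58*111 - 114 = -6438 - 114 = -6552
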